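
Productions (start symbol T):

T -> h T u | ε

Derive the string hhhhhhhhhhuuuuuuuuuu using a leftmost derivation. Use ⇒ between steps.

T⇒hTu⇒hhTuu⇒hhhTuuu⇒hhhhTuuuu⇒hhhhhTuuuuu⇒hhhhhhTuuuuuu⇒hhhhhhhTuuuuuuu⇒hhhhhhhhTuuuuuuuu⇒hhhhhhhhhTuuuuuuuuu⇒hhhhhhhhhhTuuuuuuuuuu⇒hhhhhhhhhhuuuuuuuuuu

T ⇒ hTu   [T -> h T u]
hTu ⇒ hhTuu   [T -> h T u]
hhTuu ⇒ hhhTuuu   [T -> h T u]
hhhTuuu ⇒ hhhhTuuuu   [T -> h T u]
hhhhTuuuu ⇒ hhhhhTuuuuu   [T -> h T u]
hhhhhTuuuuu ⇒ hhhhhhTuuuuuu   [T -> h T u]
hhhhhhTuuuuuu ⇒ hhhhhhhTuuuuuuu   [T -> h T u]
hhhhhhhTuuuuuuu ⇒ hhhhhhhhTuuuuuuuu   [T -> h T u]
hhhhhhhhTuuuuuuuu ⇒ hhhhhhhhhTuuuuuuuuu   [T -> h T u]
hhhhhhhhhTuuuuuuuuu ⇒ hhhhhhhhhhTuuuuuuuuuu   [T -> h T u]
hhhhhhhhhhTuuuuuuuuuu ⇒ hhhhhhhhhhuuuuuuuuuu   [T -> ε]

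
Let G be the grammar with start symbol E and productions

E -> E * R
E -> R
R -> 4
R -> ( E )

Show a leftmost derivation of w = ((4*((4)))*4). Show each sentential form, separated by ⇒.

E ⇒ R ⇒ (E) ⇒ (E*R) ⇒ (R*R) ⇒ ((E)*R) ⇒ ((E*R)*R) ⇒ ((R*R)*R) ⇒ ((4*R)*R) ⇒ ((4*(E))*R) ⇒ ((4*(R))*R) ⇒ ((4*((E)))*R) ⇒ ((4*((R)))*R) ⇒ ((4*((4)))*R) ⇒ ((4*((4)))*4)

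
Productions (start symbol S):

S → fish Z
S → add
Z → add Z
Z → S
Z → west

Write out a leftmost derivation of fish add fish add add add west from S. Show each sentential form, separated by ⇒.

S ⇒ fish Z   [S → fish Z]
fish Z ⇒ fish add Z   [Z → add Z]
fish add Z ⇒ fish add S   [Z → S]
fish add S ⇒ fish add fish Z   [S → fish Z]
fish add fish Z ⇒ fish add fish add Z   [Z → add Z]
fish add fish add Z ⇒ fish add fish add add Z   [Z → add Z]
fish add fish add add Z ⇒ fish add fish add add add Z   [Z → add Z]
fish add fish add add add Z ⇒ fish add fish add add add west   [Z → west]

S ⇒ fish Z ⇒ fish add Z ⇒ fish add S ⇒ fish add fish Z ⇒ fish add fish add Z ⇒ fish add fish add add Z ⇒ fish add fish add add add Z ⇒ fish add fish add add add west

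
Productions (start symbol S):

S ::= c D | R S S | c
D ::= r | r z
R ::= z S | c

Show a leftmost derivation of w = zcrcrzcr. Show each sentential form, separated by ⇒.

S⇒RSS⇒zSSS⇒zcDSS⇒zcrSS⇒zcrcDS⇒zcrcrzS⇒zcrcrzcD⇒zcrcrzcr

S ⇒ RSS   [S ::= R S S]
RSS ⇒ zSSS   [R ::= z S]
zSSS ⇒ zcDSS   [S ::= c D]
zcDSS ⇒ zcrSS   [D ::= r]
zcrSS ⇒ zcrcDS   [S ::= c D]
zcrcDS ⇒ zcrcrzS   [D ::= r z]
zcrcrzS ⇒ zcrcrzcD   [S ::= c D]
zcrcrzcD ⇒ zcrcrzcr   [D ::= r]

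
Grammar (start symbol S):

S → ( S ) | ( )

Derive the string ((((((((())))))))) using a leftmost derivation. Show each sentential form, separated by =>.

S => (S)   [S → ( S )]
(S) => ((S))   [S → ( S )]
((S)) => (((S)))   [S → ( S )]
(((S))) => ((((S))))   [S → ( S )]
((((S)))) => (((((S)))))   [S → ( S )]
(((((S))))) => ((((((S))))))   [S → ( S )]
((((((S)))))) => (((((((S)))))))   [S → ( S )]
(((((((S))))))) => ((((((((S))))))))   [S → ( S )]
((((((((S)))))))) => ((((((((()))))))))   [S → ( )]

S => (S) => ((S)) => (((S))) => ((((S)))) => (((((S))))) => ((((((S)))))) => (((((((S))))))) => ((((((((S)))))))) => ((((((((()))))))))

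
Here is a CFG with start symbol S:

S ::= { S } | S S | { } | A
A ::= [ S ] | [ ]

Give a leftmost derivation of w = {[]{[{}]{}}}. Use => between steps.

S => {S} => {SS} => {AS} => {[]S} => {[]{S}} => {[]{SS}} => {[]{AS}} => {[]{[S]S}} => {[]{[{}]S}} => {[]{[{}]{}}}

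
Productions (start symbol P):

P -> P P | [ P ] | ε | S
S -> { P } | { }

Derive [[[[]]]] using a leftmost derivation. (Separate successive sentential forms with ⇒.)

P ⇒ [P] ⇒ [[P]] ⇒ [[PP]] ⇒ [[[P]P]] ⇒ [[[PP]P]] ⇒ [[[[P]P]P]] ⇒ [[[[]P]P]] ⇒ [[[[]]P]] ⇒ [[[[]]]]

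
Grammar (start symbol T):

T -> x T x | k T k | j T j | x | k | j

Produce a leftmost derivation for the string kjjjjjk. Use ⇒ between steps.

T ⇒ kTk ⇒ kjTjk ⇒ kjjTjjk ⇒ kjjjjjk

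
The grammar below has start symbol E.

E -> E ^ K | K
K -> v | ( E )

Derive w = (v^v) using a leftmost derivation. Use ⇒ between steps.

E ⇒ K ⇒ (E) ⇒ (E^K) ⇒ (K^K) ⇒ (v^K) ⇒ (v^v)

E ⇒ K   [E -> K]
K ⇒ (E)   [K -> ( E )]
(E) ⇒ (E^K)   [E -> E ^ K]
(E^K) ⇒ (K^K)   [E -> K]
(K^K) ⇒ (v^K)   [K -> v]
(v^K) ⇒ (v^v)   [K -> v]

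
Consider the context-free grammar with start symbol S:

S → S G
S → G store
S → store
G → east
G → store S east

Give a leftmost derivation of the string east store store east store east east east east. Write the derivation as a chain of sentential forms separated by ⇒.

S ⇒ S G ⇒ S G G ⇒ S G G G ⇒ S G G G G ⇒ G store G G G G ⇒ east store G G G G ⇒ east store store S east G G G ⇒ east store store G store east G G G ⇒ east store store east store east G G G ⇒ east store store east store east east G G ⇒ east store store east store east east east G ⇒ east store store east store east east east east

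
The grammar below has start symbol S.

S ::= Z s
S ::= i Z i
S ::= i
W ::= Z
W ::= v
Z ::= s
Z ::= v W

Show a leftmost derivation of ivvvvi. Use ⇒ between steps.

S ⇒ iZi ⇒ ivWi ⇒ ivZi ⇒ ivvWi ⇒ ivvZi ⇒ ivvvWi ⇒ ivvvvi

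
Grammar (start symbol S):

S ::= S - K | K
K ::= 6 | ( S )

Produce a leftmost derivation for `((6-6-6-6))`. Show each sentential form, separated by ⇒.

S ⇒ K   [S ::= K]
K ⇒ (S)   [K ::= ( S )]
(S) ⇒ (K)   [S ::= K]
(K) ⇒ ((S))   [K ::= ( S )]
((S)) ⇒ ((S-K))   [S ::= S - K]
((S-K)) ⇒ ((S-K-K))   [S ::= S - K]
((S-K-K)) ⇒ ((S-K-K-K))   [S ::= S - K]
((S-K-K-K)) ⇒ ((K-K-K-K))   [S ::= K]
((K-K-K-K)) ⇒ ((6-K-K-K))   [K ::= 6]
((6-K-K-K)) ⇒ ((6-6-K-K))   [K ::= 6]
((6-6-K-K)) ⇒ ((6-6-6-K))   [K ::= 6]
((6-6-6-K)) ⇒ ((6-6-6-6))   [K ::= 6]

S ⇒ K ⇒ (S) ⇒ (K) ⇒ ((S)) ⇒ ((S-K)) ⇒ ((S-K-K)) ⇒ ((S-K-K-K)) ⇒ ((K-K-K-K)) ⇒ ((6-K-K-K)) ⇒ ((6-6-K-K)) ⇒ ((6-6-6-K)) ⇒ ((6-6-6-6))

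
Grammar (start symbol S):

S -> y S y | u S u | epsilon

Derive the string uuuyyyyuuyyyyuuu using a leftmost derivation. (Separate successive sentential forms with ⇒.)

S ⇒ uSu   [S -> u S u]
uSu ⇒ uuSuu   [S -> u S u]
uuSuu ⇒ uuuSuuu   [S -> u S u]
uuuSuuu ⇒ uuuySyuuu   [S -> y S y]
uuuySyuuu ⇒ uuuyySyyuuu   [S -> y S y]
uuuyySyyuuu ⇒ uuuyyySyyyuuu   [S -> y S y]
uuuyyySyyyuuu ⇒ uuuyyyySyyyyuuu   [S -> y S y]
uuuyyyySyyyyuuu ⇒ uuuyyyyuSuyyyyuuu   [S -> u S u]
uuuyyyyuSuyyyyuuu ⇒ uuuyyyyuuyyyyuuu   [S -> epsilon]

S⇒uSu⇒uuSuu⇒uuuSuuu⇒uuuySyuuu⇒uuuyySyyuuu⇒uuuyyySyyyuuu⇒uuuyyyySyyyyuuu⇒uuuyyyyuSuyyyyuuu⇒uuuyyyyuuyyyyuuu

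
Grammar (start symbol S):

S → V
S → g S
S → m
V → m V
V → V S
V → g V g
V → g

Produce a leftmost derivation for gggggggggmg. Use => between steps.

S=>gS=>ggS=>ggV=>gggVg=>gggVSg=>ggggVgSg=>gggggVggSg=>ggggggggSg=>gggggggggSg=>gggggggggmg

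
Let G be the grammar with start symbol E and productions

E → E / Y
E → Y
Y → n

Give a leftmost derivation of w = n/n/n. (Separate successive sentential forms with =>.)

E => E/Y   [E → E / Y]
E/Y => E/Y/Y   [E → E / Y]
E/Y/Y => Y/Y/Y   [E → Y]
Y/Y/Y => n/Y/Y   [Y → n]
n/Y/Y => n/n/Y   [Y → n]
n/n/Y => n/n/n   [Y → n]

E => E/Y => E/Y/Y => Y/Y/Y => n/Y/Y => n/n/Y => n/n/n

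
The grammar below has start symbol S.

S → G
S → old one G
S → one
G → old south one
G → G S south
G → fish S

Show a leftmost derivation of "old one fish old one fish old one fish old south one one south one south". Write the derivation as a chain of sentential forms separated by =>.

S => old one G => old one fish S => old one fish old one G => old one fish old one fish S => old one fish old one fish old one G => old one fish old one fish old one G S south => old one fish old one fish old one G S south S south => old one fish old one fish old one fish S S south S south => old one fish old one fish old one fish G S south S south => old one fish old one fish old one fish old south one S south S south => old one fish old one fish old one fish old south one one south S south => old one fish old one fish old one fish old south one one south one south

S => old one G   [S → old one G]
old one G => old one fish S   [G → fish S]
old one fish S => old one fish old one G   [S → old one G]
old one fish old one G => old one fish old one fish S   [G → fish S]
old one fish old one fish S => old one fish old one fish old one G   [S → old one G]
old one fish old one fish old one G => old one fish old one fish old one G S south   [G → G S south]
old one fish old one fish old one G S south => old one fish old one fish old one G S south S south   [G → G S south]
old one fish old one fish old one G S south S south => old one fish old one fish old one fish S S south S south   [G → fish S]
old one fish old one fish old one fish S S south S south => old one fish old one fish old one fish G S south S south   [S → G]
old one fish old one fish old one fish G S south S south => old one fish old one fish old one fish old south one S south S south   [G → old south one]
old one fish old one fish old one fish old south one S south S south => old one fish old one fish old one fish old south one one south S south   [S → one]
old one fish old one fish old one fish old south one one south S south => old one fish old one fish old one fish old south one one south one south   [S → one]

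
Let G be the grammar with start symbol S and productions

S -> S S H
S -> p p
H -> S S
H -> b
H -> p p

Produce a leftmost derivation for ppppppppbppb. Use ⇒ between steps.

S ⇒ SSH ⇒ SSHSH ⇒ SSHSHSH ⇒ ppSHSHSH ⇒ ppppHSHSH ⇒ ppppppSHSH ⇒ ppppppppHSH ⇒ ppppppppbSH ⇒ ppppppppbppH ⇒ ppppppppbppb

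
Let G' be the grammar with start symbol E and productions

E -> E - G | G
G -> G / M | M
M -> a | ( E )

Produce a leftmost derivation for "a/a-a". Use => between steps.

E => E-G   [E -> E - G]
E-G => G-G   [E -> G]
G-G => G/M-G   [G -> G / M]
G/M-G => M/M-G   [G -> M]
M/M-G => a/M-G   [M -> a]
a/M-G => a/a-G   [M -> a]
a/a-G => a/a-M   [G -> M]
a/a-M => a/a-a   [M -> a]

E => E-G => G-G => G/M-G => M/M-G => a/M-G => a/a-G => a/a-M => a/a-a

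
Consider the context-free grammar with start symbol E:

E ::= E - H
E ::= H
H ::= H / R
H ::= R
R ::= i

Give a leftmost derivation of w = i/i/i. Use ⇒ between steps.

E ⇒ H   [E ::= H]
H ⇒ H/R   [H ::= H / R]
H/R ⇒ H/R/R   [H ::= H / R]
H/R/R ⇒ R/R/R   [H ::= R]
R/R/R ⇒ i/R/R   [R ::= i]
i/R/R ⇒ i/i/R   [R ::= i]
i/i/R ⇒ i/i/i   [R ::= i]

E ⇒ H ⇒ H/R ⇒ H/R/R ⇒ R/R/R ⇒ i/R/R ⇒ i/i/R ⇒ i/i/i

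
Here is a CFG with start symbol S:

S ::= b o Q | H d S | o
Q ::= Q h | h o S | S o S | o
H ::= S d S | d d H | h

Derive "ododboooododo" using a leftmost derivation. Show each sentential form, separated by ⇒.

S ⇒ HdS ⇒ SdSdS ⇒ HdSdSdS ⇒ SdSdSdSdS ⇒ odSdSdSdS ⇒ ododSdSdS ⇒ ododboQdSdS ⇒ ododboSoSdSdS ⇒ ododboooSdSdS ⇒ ododboooodSdS ⇒ ododboooododS ⇒ ododboooododo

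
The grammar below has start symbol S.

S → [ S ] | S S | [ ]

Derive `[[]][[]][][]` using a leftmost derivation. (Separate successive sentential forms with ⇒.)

S⇒SS⇒SSS⇒[S]SS⇒[[]]SS⇒[[]]SSS⇒[[]][S]SS⇒[[]][[]]SS⇒[[]][[]][]S⇒[[]][[]][][]

S ⇒ SS   [S → S S]
SS ⇒ SSS   [S → S S]
SSS ⇒ [S]SS   [S → [ S ]]
[S]SS ⇒ [[]]SS   [S → [ ]]
[[]]SS ⇒ [[]]SSS   [S → S S]
[[]]SSS ⇒ [[]][S]SS   [S → [ S ]]
[[]][S]SS ⇒ [[]][[]]SS   [S → [ ]]
[[]][[]]SS ⇒ [[]][[]][]S   [S → [ ]]
[[]][[]][]S ⇒ [[]][[]][][]   [S → [ ]]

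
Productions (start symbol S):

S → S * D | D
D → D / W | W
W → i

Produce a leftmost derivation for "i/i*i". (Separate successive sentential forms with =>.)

S => S*D   [S → S * D]
S*D => D*D   [S → D]
D*D => D/W*D   [D → D / W]
D/W*D => W/W*D   [D → W]
W/W*D => i/W*D   [W → i]
i/W*D => i/i*D   [W → i]
i/i*D => i/i*W   [D → W]
i/i*W => i/i*i   [W → i]

S => S*D => D*D => D/W*D => W/W*D => i/W*D => i/i*D => i/i*W => i/i*i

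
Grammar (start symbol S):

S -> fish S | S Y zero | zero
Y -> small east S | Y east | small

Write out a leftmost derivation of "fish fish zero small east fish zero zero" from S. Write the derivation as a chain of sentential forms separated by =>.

S => fish S   [S -> fish S]
fish S => fish fish S   [S -> fish S]
fish fish S => fish fish S Y zero   [S -> S Y zero]
fish fish S Y zero => fish fish zero Y zero   [S -> zero]
fish fish zero Y zero => fish fish zero small east S zero   [Y -> small east S]
fish fish zero small east S zero => fish fish zero small east fish S zero   [S -> fish S]
fish fish zero small east fish S zero => fish fish zero small east fish zero zero   [S -> zero]

S => fish S => fish fish S => fish fish S Y zero => fish fish zero Y zero => fish fish zero small east S zero => fish fish zero small east fish S zero => fish fish zero small east fish zero zero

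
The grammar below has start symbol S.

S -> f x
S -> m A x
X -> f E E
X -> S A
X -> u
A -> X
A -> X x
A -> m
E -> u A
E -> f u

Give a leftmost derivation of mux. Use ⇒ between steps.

S⇒mAx⇒mXx⇒mux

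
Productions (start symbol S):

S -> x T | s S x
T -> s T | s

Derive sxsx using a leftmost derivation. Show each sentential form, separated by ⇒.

S ⇒ sSx ⇒ sxTx ⇒ sxsx

S ⇒ sSx   [S -> s S x]
sSx ⇒ sxTx   [S -> x T]
sxTx ⇒ sxsx   [T -> s]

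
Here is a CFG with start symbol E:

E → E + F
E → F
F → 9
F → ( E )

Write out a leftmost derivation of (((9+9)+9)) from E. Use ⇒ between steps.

E ⇒ F   [E → F]
F ⇒ (E)   [F → ( E )]
(E) ⇒ (F)   [E → F]
(F) ⇒ ((E))   [F → ( E )]
((E)) ⇒ ((E+F))   [E → E + F]
((E+F)) ⇒ ((F+F))   [E → F]
((F+F)) ⇒ (((E)+F))   [F → ( E )]
(((E)+F)) ⇒ (((E+F)+F))   [E → E + F]
(((E+F)+F)) ⇒ (((F+F)+F))   [E → F]
(((F+F)+F)) ⇒ (((9+F)+F))   [F → 9]
(((9+F)+F)) ⇒ (((9+9)+F))   [F → 9]
(((9+9)+F)) ⇒ (((9+9)+9))   [F → 9]

E⇒F⇒(E)⇒(F)⇒((E))⇒((E+F))⇒((F+F))⇒(((E)+F))⇒(((E+F)+F))⇒(((F+F)+F))⇒(((9+F)+F))⇒(((9+9)+F))⇒(((9+9)+9))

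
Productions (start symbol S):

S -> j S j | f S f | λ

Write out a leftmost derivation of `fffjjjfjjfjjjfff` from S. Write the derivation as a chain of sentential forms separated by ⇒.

S ⇒ fSf ⇒ ffSff ⇒ fffSfff ⇒ fffjSjfff ⇒ fffjjSjjfff ⇒ fffjjjSjjjfff ⇒ fffjjjfSfjjjfff ⇒ fffjjjfjSjfjjjfff ⇒ fffjjjfjjfjjjfff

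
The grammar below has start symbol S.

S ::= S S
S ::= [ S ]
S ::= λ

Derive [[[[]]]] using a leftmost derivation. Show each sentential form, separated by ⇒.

S ⇒ SS   [S ::= S S]
SS ⇒ [S]S   [S ::= [ S ]]
[S]S ⇒ [[S]]S   [S ::= [ S ]]
[[S]]S ⇒ [[[S]]]S   [S ::= [ S ]]
[[[S]]]S ⇒ [[[SS]]]S   [S ::= S S]
[[[SS]]]S ⇒ [[[[S]S]]]S   [S ::= [ S ]]
[[[[S]S]]]S ⇒ [[[[]S]]]S   [S ::= λ]
[[[[]S]]]S ⇒ [[[[]]]]S   [S ::= λ]
[[[[]]]]S ⇒ [[[[]]]]   [S ::= λ]

S ⇒ SS ⇒ [S]S ⇒ [[S]]S ⇒ [[[S]]]S ⇒ [[[SS]]]S ⇒ [[[[S]S]]]S ⇒ [[[[]S]]]S ⇒ [[[[]]]]S ⇒ [[[[]]]]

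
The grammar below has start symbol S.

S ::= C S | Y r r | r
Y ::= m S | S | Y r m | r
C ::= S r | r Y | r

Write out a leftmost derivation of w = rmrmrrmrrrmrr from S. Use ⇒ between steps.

S ⇒ CS ⇒ rYS ⇒ rmSS ⇒ rmCSS ⇒ rmrYSS ⇒ rmrYrmSS ⇒ rmrmSrmSS ⇒ rmrmrrmSS ⇒ rmrmrrmCSS ⇒ rmrmrrmrYSS ⇒ rmrmrrmrYrmSS ⇒ rmrmrrmrrrmSS ⇒ rmrmrrmrrrmrS ⇒ rmrmrrmrrrmrr

S ⇒ CS   [S ::= C S]
CS ⇒ rYS   [C ::= r Y]
rYS ⇒ rmSS   [Y ::= m S]
rmSS ⇒ rmCSS   [S ::= C S]
rmCSS ⇒ rmrYSS   [C ::= r Y]
rmrYSS ⇒ rmrYrmSS   [Y ::= Y r m]
rmrYrmSS ⇒ rmrmSrmSS   [Y ::= m S]
rmrmSrmSS ⇒ rmrmrrmSS   [S ::= r]
rmrmrrmSS ⇒ rmrmrrmCSS   [S ::= C S]
rmrmrrmCSS ⇒ rmrmrrmrYSS   [C ::= r Y]
rmrmrrmrYSS ⇒ rmrmrrmrYrmSS   [Y ::= Y r m]
rmrmrrmrYrmSS ⇒ rmrmrrmrrrmSS   [Y ::= r]
rmrmrrmrrrmSS ⇒ rmrmrrmrrrmrS   [S ::= r]
rmrmrrmrrrmrS ⇒ rmrmrrmrrrmrr   [S ::= r]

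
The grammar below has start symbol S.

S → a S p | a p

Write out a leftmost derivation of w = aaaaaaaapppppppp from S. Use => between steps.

S => aSp => aaSpp => aaaSppp => aaaaSpppp => aaaaaSppppp => aaaaaaSpppppp => aaaaaaaSppppppp => aaaaaaaapppppppp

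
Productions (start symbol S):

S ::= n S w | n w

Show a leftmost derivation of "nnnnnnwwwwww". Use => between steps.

S=>nSw=>nnSww=>nnnSwww=>nnnnSwwww=>nnnnnSwwwww=>nnnnnnwwwwww

S => nSw   [S ::= n S w]
nSw => nnSww   [S ::= n S w]
nnSww => nnnSwww   [S ::= n S w]
nnnSwww => nnnnSwwww   [S ::= n S w]
nnnnSwwww => nnnnnSwwwww   [S ::= n S w]
nnnnnSwwwww => nnnnnnwwwwww   [S ::= n w]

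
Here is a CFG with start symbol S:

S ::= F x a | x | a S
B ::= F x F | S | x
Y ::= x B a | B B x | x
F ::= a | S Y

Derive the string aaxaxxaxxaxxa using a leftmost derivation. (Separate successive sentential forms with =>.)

S=>aS=>aFxa=>aSYxa=>aFxaYxa=>aSYxaYxa=>aFxaYxaYxa=>aSYxaYxaYxa=>aFxaYxaYxaYxa=>aaxaYxaYxaYxa=>aaxaxxaYxaYxa=>aaxaxxaxxaYxa=>aaxaxxaxxaxxa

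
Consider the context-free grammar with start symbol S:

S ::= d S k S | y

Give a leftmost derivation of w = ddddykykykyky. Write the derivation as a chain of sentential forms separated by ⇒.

S ⇒ dSkS ⇒ ddSkSkS ⇒ dddSkSkSkS ⇒ ddddSkSkSkSkS ⇒ ddddykSkSkSkS ⇒ ddddykykSkSkS ⇒ ddddykykykSkS ⇒ ddddykykykykS ⇒ ddddykykykyky

S ⇒ dSkS   [S ::= d S k S]
dSkS ⇒ ddSkSkS   [S ::= d S k S]
ddSkSkS ⇒ dddSkSkSkS   [S ::= d S k S]
dddSkSkSkS ⇒ ddddSkSkSkSkS   [S ::= d S k S]
ddddSkSkSkSkS ⇒ ddddykSkSkSkS   [S ::= y]
ddddykSkSkSkS ⇒ ddddykykSkSkS   [S ::= y]
ddddykykSkSkS ⇒ ddddykykykSkS   [S ::= y]
ddddykykykSkS ⇒ ddddykykykykS   [S ::= y]
ddddykykykykS ⇒ ddddykykykyky   [S ::= y]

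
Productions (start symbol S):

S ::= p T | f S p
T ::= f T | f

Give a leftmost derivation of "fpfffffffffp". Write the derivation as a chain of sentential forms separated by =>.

S => fSp   [S ::= f S p]
fSp => fpTp   [S ::= p T]
fpTp => fpfTp   [T ::= f T]
fpfTp => fpffTp   [T ::= f T]
fpffTp => fpfffTp   [T ::= f T]
fpfffTp => fpffffTp   [T ::= f T]
fpffffTp => fpfffffTp   [T ::= f T]
fpfffffTp => fpffffffTp   [T ::= f T]
fpffffffTp => fpfffffffTp   [T ::= f T]
fpfffffffTp => fpffffffffTp   [T ::= f T]
fpffffffffTp => fpfffffffffp   [T ::= f]

S=>fSp=>fpTp=>fpfTp=>fpffTp=>fpfffTp=>fpffffTp=>fpfffffTp=>fpffffffTp=>fpfffffffTp=>fpffffffffTp=>fpfffffffffp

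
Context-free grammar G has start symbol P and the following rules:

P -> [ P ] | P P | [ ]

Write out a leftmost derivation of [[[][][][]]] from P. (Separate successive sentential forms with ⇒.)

P⇒[P]⇒[[P]]⇒[[PP]]⇒[[[]P]]⇒[[[]PP]]⇒[[[]PPP]]⇒[[[][]PP]]⇒[[[][][]P]]⇒[[[][][][]]]

P ⇒ [P]   [P -> [ P ]]
[P] ⇒ [[P]]   [P -> [ P ]]
[[P]] ⇒ [[PP]]   [P -> P P]
[[PP]] ⇒ [[[]P]]   [P -> [ ]]
[[[]P]] ⇒ [[[]PP]]   [P -> P P]
[[[]PP]] ⇒ [[[]PPP]]   [P -> P P]
[[[]PPP]] ⇒ [[[][]PP]]   [P -> [ ]]
[[[][]PP]] ⇒ [[[][][]P]]   [P -> [ ]]
[[[][][]P]] ⇒ [[[][][][]]]   [P -> [ ]]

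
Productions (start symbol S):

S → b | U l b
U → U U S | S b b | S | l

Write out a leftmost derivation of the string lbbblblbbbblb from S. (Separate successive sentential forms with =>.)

S => Ulb   [S → U l b]
Ulb => UUSlb   [U → U U S]
UUSlb => lUSlb   [U → l]
lUSlb => lSbbSlb   [U → S b b]
lSbbSlb => lUlbbbSlb   [S → U l b]
lUlbbbSlb => lSlbbbSlb   [U → S]
lSlbbbSlb => lUlblbbbSlb   [S → U l b]
lUlblbbbSlb => lSbblblbbbSlb   [U → S b b]
lSbblblbbbSlb => lbbblblbbbSlb   [S → b]
lbbblblbbbSlb => lbbblblbbbblb   [S → b]

S=>Ulb=>UUSlb=>lUSlb=>lSbbSlb=>lUlbbbSlb=>lSlbbbSlb=>lUlblbbbSlb=>lSbblblbbbSlb=>lbbblblbbbSlb=>lbbblblbbbblb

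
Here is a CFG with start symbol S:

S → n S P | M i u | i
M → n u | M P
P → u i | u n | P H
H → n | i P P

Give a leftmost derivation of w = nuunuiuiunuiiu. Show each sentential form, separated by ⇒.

S ⇒ Miu ⇒ MPiu ⇒ MPPiu ⇒ MPPPiu ⇒ MPPPPiu ⇒ MPPPPPiu ⇒ nuPPPPPiu ⇒ nuunPPPPiu ⇒ nuunuiPPPiu ⇒ nuunuiuiPPiu ⇒ nuunuiuiunPiu ⇒ nuunuiuiunuiiu

S ⇒ Miu   [S → M i u]
Miu ⇒ MPiu   [M → M P]
MPiu ⇒ MPPiu   [M → M P]
MPPiu ⇒ MPPPiu   [M → M P]
MPPPiu ⇒ MPPPPiu   [M → M P]
MPPPPiu ⇒ MPPPPPiu   [M → M P]
MPPPPPiu ⇒ nuPPPPPiu   [M → n u]
nuPPPPPiu ⇒ nuunPPPPiu   [P → u n]
nuunPPPPiu ⇒ nuunuiPPPiu   [P → u i]
nuunuiPPPiu ⇒ nuunuiuiPPiu   [P → u i]
nuunuiuiPPiu ⇒ nuunuiuiunPiu   [P → u n]
nuunuiuiunPiu ⇒ nuunuiuiunuiiu   [P → u i]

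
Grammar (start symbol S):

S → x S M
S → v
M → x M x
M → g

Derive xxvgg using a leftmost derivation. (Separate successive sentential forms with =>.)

S=>xSM=>xxSMM=>xxvMM=>xxvgM=>xxvgg

S => xSM   [S → x S M]
xSM => xxSMM   [S → x S M]
xxSMM => xxvMM   [S → v]
xxvMM => xxvgM   [M → g]
xxvgM => xxvgg   [M → g]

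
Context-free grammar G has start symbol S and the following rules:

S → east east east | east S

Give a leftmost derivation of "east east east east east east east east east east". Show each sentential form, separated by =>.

S => east S => east east S => east east east S => east east east east S => east east east east east S => east east east east east east S => east east east east east east east S => east east east east east east east east east east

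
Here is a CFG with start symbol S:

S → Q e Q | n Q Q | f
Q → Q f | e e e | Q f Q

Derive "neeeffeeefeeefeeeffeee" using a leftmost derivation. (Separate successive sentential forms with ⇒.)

S ⇒ nQQ   [S → n Q Q]
nQQ ⇒ nQfQ   [Q → Q f]
nQfQ ⇒ nQffQ   [Q → Q f]
nQffQ ⇒ neeeffQ   [Q → e e e]
neeeffQ ⇒ neeeffQfQ   [Q → Q f Q]
neeeffQfQ ⇒ neeeffQfQfQ   [Q → Q f Q]
neeeffQfQfQ ⇒ neeeffQfQfQfQ   [Q → Q f Q]
neeeffQfQfQfQ ⇒ neeeffeeefQfQfQ   [Q → e e e]
neeeffeeefQfQfQ ⇒ neeeffeeefeeefQfQ   [Q → e e e]
neeeffeeefeeefQfQ ⇒ neeeffeeefeeefQffQ   [Q → Q f]
neeeffeeefeeefQffQ ⇒ neeeffeeefeeefeeeffQ   [Q → e e e]
neeeffeeefeeefeeeffQ ⇒ neeeffeeefeeefeeeffeee   [Q → e e e]

S ⇒ nQQ ⇒ nQfQ ⇒ nQffQ ⇒ neeeffQ ⇒ neeeffQfQ ⇒ neeeffQfQfQ ⇒ neeeffQfQfQfQ ⇒ neeeffeeefQfQfQ ⇒ neeeffeeefeeefQfQ ⇒ neeeffeeefeeefQffQ ⇒ neeeffeeefeeefeeeffQ ⇒ neeeffeeefeeefeeeffeee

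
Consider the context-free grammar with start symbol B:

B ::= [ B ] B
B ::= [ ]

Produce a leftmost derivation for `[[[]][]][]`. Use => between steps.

B => [B]B => [[B]B]B => [[[]]B]B => [[[]][]]B => [[[]][]][]

B => [B]B   [B ::= [ B ] B]
[B]B => [[B]B]B   [B ::= [ B ] B]
[[B]B]B => [[[]]B]B   [B ::= [ ]]
[[[]]B]B => [[[]][]]B   [B ::= [ ]]
[[[]][]]B => [[[]][]][]   [B ::= [ ]]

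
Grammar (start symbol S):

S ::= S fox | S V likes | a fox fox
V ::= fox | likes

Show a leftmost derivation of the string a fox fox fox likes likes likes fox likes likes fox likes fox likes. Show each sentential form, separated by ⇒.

S ⇒ S V likes ⇒ S V likes V likes ⇒ S V likes V likes V likes ⇒ S fox V likes V likes V likes ⇒ S V likes fox V likes V likes V likes ⇒ S V likes V likes fox V likes V likes V likes ⇒ a fox fox V likes V likes fox V likes V likes V likes ⇒ a fox fox fox likes V likes fox V likes V likes V likes ⇒ a fox fox fox likes likes likes fox V likes V likes V likes ⇒ a fox fox fox likes likes likes fox likes likes V likes V likes ⇒ a fox fox fox likes likes likes fox likes likes fox likes V likes ⇒ a fox fox fox likes likes likes fox likes likes fox likes fox likes

S ⇒ S V likes   [S ::= S V likes]
S V likes ⇒ S V likes V likes   [S ::= S V likes]
S V likes V likes ⇒ S V likes V likes V likes   [S ::= S V likes]
S V likes V likes V likes ⇒ S fox V likes V likes V likes   [S ::= S fox]
S fox V likes V likes V likes ⇒ S V likes fox V likes V likes V likes   [S ::= S V likes]
S V likes fox V likes V likes V likes ⇒ S V likes V likes fox V likes V likes V likes   [S ::= S V likes]
S V likes V likes fox V likes V likes V likes ⇒ a fox fox V likes V likes fox V likes V likes V likes   [S ::= a fox fox]
a fox fox V likes V likes fox V likes V likes V likes ⇒ a fox fox fox likes V likes fox V likes V likes V likes   [V ::= fox]
a fox fox fox likes V likes fox V likes V likes V likes ⇒ a fox fox fox likes likes likes fox V likes V likes V likes   [V ::= likes]
a fox fox fox likes likes likes fox V likes V likes V likes ⇒ a fox fox fox likes likes likes fox likes likes V likes V likes   [V ::= likes]
a fox fox fox likes likes likes fox likes likes V likes V likes ⇒ a fox fox fox likes likes likes fox likes likes fox likes V likes   [V ::= fox]
a fox fox fox likes likes likes fox likes likes fox likes V likes ⇒ a fox fox fox likes likes likes fox likes likes fox likes fox likes   [V ::= fox]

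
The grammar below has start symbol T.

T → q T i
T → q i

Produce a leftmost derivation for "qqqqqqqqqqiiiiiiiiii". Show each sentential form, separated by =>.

T => qTi => qqTii => qqqTiii => qqqqTiiii => qqqqqTiiiii => qqqqqqTiiiiii => qqqqqqqTiiiiiii => qqqqqqqqTiiiiiiii => qqqqqqqqqTiiiiiiiii => qqqqqqqqqqiiiiiiiiii

T => qTi   [T → q T i]
qTi => qqTii   [T → q T i]
qqTii => qqqTiii   [T → q T i]
qqqTiii => qqqqTiiii   [T → q T i]
qqqqTiiii => qqqqqTiiiii   [T → q T i]
qqqqqTiiiii => qqqqqqTiiiiii   [T → q T i]
qqqqqqTiiiiii => qqqqqqqTiiiiiii   [T → q T i]
qqqqqqqTiiiiiii => qqqqqqqqTiiiiiiii   [T → q T i]
qqqqqqqqTiiiiiiii => qqqqqqqqqTiiiiiiiii   [T → q T i]
qqqqqqqqqTiiiiiiiii => qqqqqqqqqqiiiiiiiiii   [T → q i]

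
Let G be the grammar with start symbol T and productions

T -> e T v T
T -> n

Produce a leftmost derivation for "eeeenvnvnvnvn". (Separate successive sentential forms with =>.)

T => eTvT => eeTvTvT => eeeTvTvTvT => eeeeTvTvTvTvT => eeeenvTvTvTvT => eeeenvnvTvTvT => eeeenvnvnvTvT => eeeenvnvnvnvT => eeeenvnvnvnvn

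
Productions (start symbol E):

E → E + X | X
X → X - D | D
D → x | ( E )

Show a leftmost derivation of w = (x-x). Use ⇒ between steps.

E ⇒ X ⇒ D ⇒ (E) ⇒ (X) ⇒ (X-D) ⇒ (D-D) ⇒ (x-D) ⇒ (x-x)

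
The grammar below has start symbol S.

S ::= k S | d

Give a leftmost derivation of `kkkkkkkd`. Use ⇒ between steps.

S ⇒ kS ⇒ kkS ⇒ kkkS ⇒ kkkkS ⇒ kkkkkS ⇒ kkkkkkS ⇒ kkkkkkkS ⇒ kkkkkkkd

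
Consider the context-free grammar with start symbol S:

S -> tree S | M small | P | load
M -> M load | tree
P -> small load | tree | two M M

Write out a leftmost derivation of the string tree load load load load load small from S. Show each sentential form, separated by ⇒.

S ⇒ M small ⇒ M load small ⇒ M load load small ⇒ M load load load small ⇒ M load load load load small ⇒ M load load load load load small ⇒ tree load load load load load small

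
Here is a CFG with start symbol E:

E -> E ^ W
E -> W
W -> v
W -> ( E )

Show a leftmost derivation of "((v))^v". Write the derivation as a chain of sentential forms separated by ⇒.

E ⇒ E^W   [E -> E ^ W]
E^W ⇒ W^W   [E -> W]
W^W ⇒ (E)^W   [W -> ( E )]
(E)^W ⇒ (W)^W   [E -> W]
(W)^W ⇒ ((E))^W   [W -> ( E )]
((E))^W ⇒ ((W))^W   [E -> W]
((W))^W ⇒ ((v))^W   [W -> v]
((v))^W ⇒ ((v))^v   [W -> v]

E⇒E^W⇒W^W⇒(E)^W⇒(W)^W⇒((E))^W⇒((W))^W⇒((v))^W⇒((v))^v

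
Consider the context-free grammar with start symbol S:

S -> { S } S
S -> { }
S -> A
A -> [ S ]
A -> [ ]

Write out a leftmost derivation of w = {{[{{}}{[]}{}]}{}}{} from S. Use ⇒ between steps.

S ⇒ {S}S ⇒ {{S}S}S ⇒ {{A}S}S ⇒ {{[S]}S}S ⇒ {{[{S}S]}S}S ⇒ {{[{{}}S]}S}S ⇒ {{[{{}}{S}S]}S}S ⇒ {{[{{}}{A}S]}S}S ⇒ {{[{{}}{[]}S]}S}S ⇒ {{[{{}}{[]}{}]}S}S ⇒ {{[{{}}{[]}{}]}{}}S ⇒ {{[{{}}{[]}{}]}{}}{}

S ⇒ {S}S   [S -> { S } S]
{S}S ⇒ {{S}S}S   [S -> { S } S]
{{S}S}S ⇒ {{A}S}S   [S -> A]
{{A}S}S ⇒ {{[S]}S}S   [A -> [ S ]]
{{[S]}S}S ⇒ {{[{S}S]}S}S   [S -> { S } S]
{{[{S}S]}S}S ⇒ {{[{{}}S]}S}S   [S -> { }]
{{[{{}}S]}S}S ⇒ {{[{{}}{S}S]}S}S   [S -> { S } S]
{{[{{}}{S}S]}S}S ⇒ {{[{{}}{A}S]}S}S   [S -> A]
{{[{{}}{A}S]}S}S ⇒ {{[{{}}{[]}S]}S}S   [A -> [ ]]
{{[{{}}{[]}S]}S}S ⇒ {{[{{}}{[]}{}]}S}S   [S -> { }]
{{[{{}}{[]}{}]}S}S ⇒ {{[{{}}{[]}{}]}{}}S   [S -> { }]
{{[{{}}{[]}{}]}{}}S ⇒ {{[{{}}{[]}{}]}{}}{}   [S -> { }]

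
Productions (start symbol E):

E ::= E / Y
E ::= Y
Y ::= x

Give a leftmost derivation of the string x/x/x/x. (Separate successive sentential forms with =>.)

E => E/Y   [E ::= E / Y]
E/Y => E/Y/Y   [E ::= E / Y]
E/Y/Y => E/Y/Y/Y   [E ::= E / Y]
E/Y/Y/Y => Y/Y/Y/Y   [E ::= Y]
Y/Y/Y/Y => x/Y/Y/Y   [Y ::= x]
x/Y/Y/Y => x/x/Y/Y   [Y ::= x]
x/x/Y/Y => x/x/x/Y   [Y ::= x]
x/x/x/Y => x/x/x/x   [Y ::= x]

E => E/Y => E/Y/Y => E/Y/Y/Y => Y/Y/Y/Y => x/Y/Y/Y => x/x/Y/Y => x/x/x/Y => x/x/x/x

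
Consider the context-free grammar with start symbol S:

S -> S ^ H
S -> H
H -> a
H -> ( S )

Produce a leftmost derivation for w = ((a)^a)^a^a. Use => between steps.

S=>S^H=>S^H^H=>H^H^H=>(S)^H^H=>(S^H)^H^H=>(H^H)^H^H=>((S)^H)^H^H=>((H)^H)^H^H=>((a)^H)^H^H=>((a)^a)^H^H=>((a)^a)^a^H=>((a)^a)^a^a

S => S^H   [S -> S ^ H]
S^H => S^H^H   [S -> S ^ H]
S^H^H => H^H^H   [S -> H]
H^H^H => (S)^H^H   [H -> ( S )]
(S)^H^H => (S^H)^H^H   [S -> S ^ H]
(S^H)^H^H => (H^H)^H^H   [S -> H]
(H^H)^H^H => ((S)^H)^H^H   [H -> ( S )]
((S)^H)^H^H => ((H)^H)^H^H   [S -> H]
((H)^H)^H^H => ((a)^H)^H^H   [H -> a]
((a)^H)^H^H => ((a)^a)^H^H   [H -> a]
((a)^a)^H^H => ((a)^a)^a^H   [H -> a]
((a)^a)^a^H => ((a)^a)^a^a   [H -> a]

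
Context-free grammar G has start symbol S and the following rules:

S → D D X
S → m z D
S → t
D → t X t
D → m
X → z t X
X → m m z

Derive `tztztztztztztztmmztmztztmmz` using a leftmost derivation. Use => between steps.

S=>DDX=>tXtDX=>tztXtDX=>tztztXtDX=>tztztztXtDX=>tztztztztXtDX=>tztztztztztXtDX=>tztztztztztztXtDX=>tztztztztztztztXtDX=>tztztztztztztztmmztDX=>tztztztztztztztmmztmX=>tztztztztztztztmmztmztX=>tztztztztztztztmmztmztztX=>tztztztztztztztmmztmztztmmz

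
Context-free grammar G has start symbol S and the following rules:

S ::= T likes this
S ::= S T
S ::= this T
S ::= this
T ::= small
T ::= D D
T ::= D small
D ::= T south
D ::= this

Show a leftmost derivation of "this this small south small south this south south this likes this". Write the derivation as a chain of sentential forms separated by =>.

S => T likes this => D D likes this => T south D likes this => D D south D likes this => this D south D likes this => this T south south D likes this => this D D south south D likes this => this T south D south south D likes this => this D small south D south south D likes this => this T south small south D south south D likes this => this D small south small south D south south D likes this => this this small south small south D south south D likes this => this this small south small south this south south D likes this => this this small south small south this south south this likes this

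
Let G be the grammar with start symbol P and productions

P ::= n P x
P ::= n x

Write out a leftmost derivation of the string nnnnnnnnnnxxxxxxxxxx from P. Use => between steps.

P => nPx   [P ::= n P x]
nPx => nnPxx   [P ::= n P x]
nnPxx => nnnPxxx   [P ::= n P x]
nnnPxxx => nnnnPxxxx   [P ::= n P x]
nnnnPxxxx => nnnnnPxxxxx   [P ::= n P x]
nnnnnPxxxxx => nnnnnnPxxxxxx   [P ::= n P x]
nnnnnnPxxxxxx => nnnnnnnPxxxxxxx   [P ::= n P x]
nnnnnnnPxxxxxxx => nnnnnnnnPxxxxxxxx   [P ::= n P x]
nnnnnnnnPxxxxxxxx => nnnnnnnnnPxxxxxxxxx   [P ::= n P x]
nnnnnnnnnPxxxxxxxxx => nnnnnnnnnnxxxxxxxxxx   [P ::= n x]

P=>nPx=>nnPxx=>nnnPxxx=>nnnnPxxxx=>nnnnnPxxxxx=>nnnnnnPxxxxxx=>nnnnnnnPxxxxxxx=>nnnnnnnnPxxxxxxxx=>nnnnnnnnnPxxxxxxxxx=>nnnnnnnnnnxxxxxxxxxx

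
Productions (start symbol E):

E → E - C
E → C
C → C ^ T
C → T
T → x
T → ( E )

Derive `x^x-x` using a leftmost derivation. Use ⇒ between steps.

E ⇒ E-C   [E → E - C]
E-C ⇒ C-C   [E → C]
C-C ⇒ C^T-C   [C → C ^ T]
C^T-C ⇒ T^T-C   [C → T]
T^T-C ⇒ x^T-C   [T → x]
x^T-C ⇒ x^x-C   [T → x]
x^x-C ⇒ x^x-T   [C → T]
x^x-T ⇒ x^x-x   [T → x]

E⇒E-C⇒C-C⇒C^T-C⇒T^T-C⇒x^T-C⇒x^x-C⇒x^x-T⇒x^x-x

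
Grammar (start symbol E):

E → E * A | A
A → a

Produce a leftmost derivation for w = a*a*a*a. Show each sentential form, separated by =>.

E => E*A   [E → E * A]
E*A => E*A*A   [E → E * A]
E*A*A => E*A*A*A   [E → E * A]
E*A*A*A => A*A*A*A   [E → A]
A*A*A*A => a*A*A*A   [A → a]
a*A*A*A => a*a*A*A   [A → a]
a*a*A*A => a*a*a*A   [A → a]
a*a*a*A => a*a*a*a   [A → a]

E=>E*A=>E*A*A=>E*A*A*A=>A*A*A*A=>a*A*A*A=>a*a*A*A=>a*a*a*A=>a*a*a*a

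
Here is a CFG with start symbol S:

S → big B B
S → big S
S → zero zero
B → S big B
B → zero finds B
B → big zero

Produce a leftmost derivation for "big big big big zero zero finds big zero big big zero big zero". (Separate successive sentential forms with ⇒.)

S ⇒ big B B ⇒ big S big B B ⇒ big big S big B B ⇒ big big big B B big B B ⇒ big big big big zero B big B B ⇒ big big big big zero zero finds B big B B ⇒ big big big big zero zero finds big zero big B B ⇒ big big big big zero zero finds big zero big big zero B ⇒ big big big big zero zero finds big zero big big zero big zero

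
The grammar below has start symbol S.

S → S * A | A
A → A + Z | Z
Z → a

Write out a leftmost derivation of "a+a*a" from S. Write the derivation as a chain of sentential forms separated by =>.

S => S*A   [S → S * A]
S*A => A*A   [S → A]
A*A => A+Z*A   [A → A + Z]
A+Z*A => Z+Z*A   [A → Z]
Z+Z*A => a+Z*A   [Z → a]
a+Z*A => a+a*A   [Z → a]
a+a*A => a+a*Z   [A → Z]
a+a*Z => a+a*a   [Z → a]

S=>S*A=>A*A=>A+Z*A=>Z+Z*A=>a+Z*A=>a+a*A=>a+a*Z=>a+a*a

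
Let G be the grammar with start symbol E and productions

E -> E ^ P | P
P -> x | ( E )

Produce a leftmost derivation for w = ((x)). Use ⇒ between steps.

E ⇒ P ⇒ (E) ⇒ (P) ⇒ ((E)) ⇒ ((P)) ⇒ ((x))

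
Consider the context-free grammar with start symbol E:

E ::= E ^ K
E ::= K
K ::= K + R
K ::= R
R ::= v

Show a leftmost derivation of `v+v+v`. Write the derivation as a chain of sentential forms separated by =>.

E=>K=>K+R=>K+R+R=>R+R+R=>v+R+R=>v+v+R=>v+v+v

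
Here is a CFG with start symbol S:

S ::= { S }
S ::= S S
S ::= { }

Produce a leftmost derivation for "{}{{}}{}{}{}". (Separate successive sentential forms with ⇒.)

S ⇒ SS   [S ::= S S]
SS ⇒ SSS   [S ::= S S]
SSS ⇒ {}SS   [S ::= { }]
{}SS ⇒ {}SSS   [S ::= S S]
{}SSS ⇒ {}SSSS   [S ::= S S]
{}SSSS ⇒ {}{S}SSS   [S ::= { S }]
{}{S}SSS ⇒ {}{{}}SSS   [S ::= { }]
{}{{}}SSS ⇒ {}{{}}{}SS   [S ::= { }]
{}{{}}{}SS ⇒ {}{{}}{}{}S   [S ::= { }]
{}{{}}{}{}S ⇒ {}{{}}{}{}{}   [S ::= { }]

S⇒SS⇒SSS⇒{}SS⇒{}SSS⇒{}SSSS⇒{}{S}SSS⇒{}{{}}SSS⇒{}{{}}{}SS⇒{}{{}}{}{}S⇒{}{{}}{}{}{}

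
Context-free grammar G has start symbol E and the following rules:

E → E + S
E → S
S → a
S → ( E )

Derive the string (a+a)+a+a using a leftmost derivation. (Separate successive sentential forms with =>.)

E => E+S   [E → E + S]
E+S => E+S+S   [E → E + S]
E+S+S => S+S+S   [E → S]
S+S+S => (E)+S+S   [S → ( E )]
(E)+S+S => (E+S)+S+S   [E → E + S]
(E+S)+S+S => (S+S)+S+S   [E → S]
(S+S)+S+S => (a+S)+S+S   [S → a]
(a+S)+S+S => (a+a)+S+S   [S → a]
(a+a)+S+S => (a+a)+a+S   [S → a]
(a+a)+a+S => (a+a)+a+a   [S → a]

E => E+S => E+S+S => S+S+S => (E)+S+S => (E+S)+S+S => (S+S)+S+S => (a+S)+S+S => (a+a)+S+S => (a+a)+a+S => (a+a)+a+a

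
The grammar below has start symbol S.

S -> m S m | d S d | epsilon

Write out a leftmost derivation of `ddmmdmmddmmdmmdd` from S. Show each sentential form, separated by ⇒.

S ⇒ dSd   [S -> d S d]
dSd ⇒ ddSdd   [S -> d S d]
ddSdd ⇒ ddmSmdd   [S -> m S m]
ddmSmdd ⇒ ddmmSmmdd   [S -> m S m]
ddmmSmmdd ⇒ ddmmdSdmmdd   [S -> d S d]
ddmmdSdmmdd ⇒ ddmmdmSmdmmdd   [S -> m S m]
ddmmdmSmdmmdd ⇒ ddmmdmmSmmdmmdd   [S -> m S m]
ddmmdmmSmmdmmdd ⇒ ddmmdmmdSdmmdmmdd   [S -> d S d]
ddmmdmmdSdmmdmmdd ⇒ ddmmdmmddmmdmmdd   [S -> epsilon]

S⇒dSd⇒ddSdd⇒ddmSmdd⇒ddmmSmmdd⇒ddmmdSdmmdd⇒ddmmdmSmdmmdd⇒ddmmdmmSmmdmmdd⇒ddmmdmmdSdmmdmmdd⇒ddmmdmmddmmdmmdd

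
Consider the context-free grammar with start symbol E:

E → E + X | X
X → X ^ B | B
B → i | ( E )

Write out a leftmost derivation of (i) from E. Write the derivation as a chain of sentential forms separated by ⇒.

E ⇒ X ⇒ B ⇒ (E) ⇒ (X) ⇒ (B) ⇒ (i)

E ⇒ X   [E → X]
X ⇒ B   [X → B]
B ⇒ (E)   [B → ( E )]
(E) ⇒ (X)   [E → X]
(X) ⇒ (B)   [X → B]
(B) ⇒ (i)   [B → i]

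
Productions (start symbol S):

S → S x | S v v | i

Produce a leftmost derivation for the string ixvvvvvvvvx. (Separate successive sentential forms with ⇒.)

S ⇒ Sx   [S → S x]
Sx ⇒ Svvx   [S → S v v]
Svvx ⇒ Svvvvx   [S → S v v]
Svvvvx ⇒ Svvvvvvx   [S → S v v]
Svvvvvvx ⇒ Svvvvvvvvx   [S → S v v]
Svvvvvvvvx ⇒ Sxvvvvvvvvx   [S → S x]
Sxvvvvvvvvx ⇒ ixvvvvvvvvx   [S → i]

S ⇒ Sx ⇒ Svvx ⇒ Svvvvx ⇒ Svvvvvvx ⇒ Svvvvvvvvx ⇒ Sxvvvvvvvvx ⇒ ixvvvvvvvvx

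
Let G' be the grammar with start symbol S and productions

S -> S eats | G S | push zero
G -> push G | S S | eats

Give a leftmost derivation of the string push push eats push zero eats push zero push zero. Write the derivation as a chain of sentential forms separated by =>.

S => G S => push G S => push push G S => push push eats S => push push eats G S => push push eats S S S => push push eats S eats S S => push push eats push zero eats S S => push push eats push zero eats push zero S => push push eats push zero eats push zero push zero

S => G S   [S -> G S]
G S => push G S   [G -> push G]
push G S => push push G S   [G -> push G]
push push G S => push push eats S   [G -> eats]
push push eats S => push push eats G S   [S -> G S]
push push eats G S => push push eats S S S   [G -> S S]
push push eats S S S => push push eats S eats S S   [S -> S eats]
push push eats S eats S S => push push eats push zero eats S S   [S -> push zero]
push push eats push zero eats S S => push push eats push zero eats push zero S   [S -> push zero]
push push eats push zero eats push zero S => push push eats push zero eats push zero push zero   [S -> push zero]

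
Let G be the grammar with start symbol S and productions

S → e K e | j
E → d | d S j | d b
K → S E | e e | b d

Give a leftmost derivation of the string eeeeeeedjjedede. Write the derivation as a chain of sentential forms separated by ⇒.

S ⇒ eKe ⇒ eSEe ⇒ eeKeEe ⇒ eeSEeEe ⇒ eeeKeEeEe ⇒ eeeSEeEeEe ⇒ eeeeKeEeEeEe ⇒ eeeeeeeEeEeEe ⇒ eeeeeeedSjeEeEe ⇒ eeeeeeedjjeEeEe ⇒ eeeeeeedjjedeEe ⇒ eeeeeeedjjedede

S ⇒ eKe   [S → e K e]
eKe ⇒ eSEe   [K → S E]
eSEe ⇒ eeKeEe   [S → e K e]
eeKeEe ⇒ eeSEeEe   [K → S E]
eeSEeEe ⇒ eeeKeEeEe   [S → e K e]
eeeKeEeEe ⇒ eeeSEeEeEe   [K → S E]
eeeSEeEeEe ⇒ eeeeKeEeEeEe   [S → e K e]
eeeeKeEeEeEe ⇒ eeeeeeeEeEeEe   [K → e e]
eeeeeeeEeEeEe ⇒ eeeeeeedSjeEeEe   [E → d S j]
eeeeeeedSjeEeEe ⇒ eeeeeeedjjeEeEe   [S → j]
eeeeeeedjjeEeEe ⇒ eeeeeeedjjedeEe   [E → d]
eeeeeeedjjedeEe ⇒ eeeeeeedjjedede   [E → d]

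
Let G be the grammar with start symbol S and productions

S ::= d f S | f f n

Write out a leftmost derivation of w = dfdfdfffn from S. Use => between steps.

S => dfS => dfdfS => dfdfdfS => dfdfdfffn

S => dfS   [S ::= d f S]
dfS => dfdfS   [S ::= d f S]
dfdfS => dfdfdfS   [S ::= d f S]
dfdfdfS => dfdfdfffn   [S ::= f f n]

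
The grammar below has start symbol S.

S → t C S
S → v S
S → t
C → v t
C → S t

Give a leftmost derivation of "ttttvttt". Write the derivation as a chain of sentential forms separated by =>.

S=>tCS=>tStS=>ttCStS=>ttStStS=>ttttStS=>ttttvStS=>ttttvttS=>ttttvttt

S => tCS   [S → t C S]
tCS => tStS   [C → S t]
tStS => ttCStS   [S → t C S]
ttCStS => ttStStS   [C → S t]
ttStStS => ttttStS   [S → t]
ttttStS => ttttvStS   [S → v S]
ttttvStS => ttttvttS   [S → t]
ttttvttS => ttttvttt   [S → t]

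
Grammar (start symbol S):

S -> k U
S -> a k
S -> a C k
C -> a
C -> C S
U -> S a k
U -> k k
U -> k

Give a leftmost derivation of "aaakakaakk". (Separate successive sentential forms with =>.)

S => aCk => aCSk => aCSSk => aCSSSk => aaSSSk => aaakSSk => aaakakSk => aaakakaCkk => aaakakaakk

S => aCk   [S -> a C k]
aCk => aCSk   [C -> C S]
aCSk => aCSSk   [C -> C S]
aCSSk => aCSSSk   [C -> C S]
aCSSSk => aaSSSk   [C -> a]
aaSSSk => aaakSSk   [S -> a k]
aaakSSk => aaakakSk   [S -> a k]
aaakakSk => aaakakaCkk   [S -> a C k]
aaakakaCkk => aaakakaakk   [C -> a]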